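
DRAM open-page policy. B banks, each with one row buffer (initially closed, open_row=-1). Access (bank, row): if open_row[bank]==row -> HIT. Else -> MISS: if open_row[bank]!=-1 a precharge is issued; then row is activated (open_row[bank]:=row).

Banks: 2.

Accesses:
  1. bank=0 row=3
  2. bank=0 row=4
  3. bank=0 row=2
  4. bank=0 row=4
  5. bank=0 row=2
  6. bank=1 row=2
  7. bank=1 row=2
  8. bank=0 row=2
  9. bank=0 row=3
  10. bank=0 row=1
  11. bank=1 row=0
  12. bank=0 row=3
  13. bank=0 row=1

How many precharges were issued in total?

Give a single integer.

Acc 1: bank0 row3 -> MISS (open row3); precharges=0
Acc 2: bank0 row4 -> MISS (open row4); precharges=1
Acc 3: bank0 row2 -> MISS (open row2); precharges=2
Acc 4: bank0 row4 -> MISS (open row4); precharges=3
Acc 5: bank0 row2 -> MISS (open row2); precharges=4
Acc 6: bank1 row2 -> MISS (open row2); precharges=4
Acc 7: bank1 row2 -> HIT
Acc 8: bank0 row2 -> HIT
Acc 9: bank0 row3 -> MISS (open row3); precharges=5
Acc 10: bank0 row1 -> MISS (open row1); precharges=6
Acc 11: bank1 row0 -> MISS (open row0); precharges=7
Acc 12: bank0 row3 -> MISS (open row3); precharges=8
Acc 13: bank0 row1 -> MISS (open row1); precharges=9

Answer: 9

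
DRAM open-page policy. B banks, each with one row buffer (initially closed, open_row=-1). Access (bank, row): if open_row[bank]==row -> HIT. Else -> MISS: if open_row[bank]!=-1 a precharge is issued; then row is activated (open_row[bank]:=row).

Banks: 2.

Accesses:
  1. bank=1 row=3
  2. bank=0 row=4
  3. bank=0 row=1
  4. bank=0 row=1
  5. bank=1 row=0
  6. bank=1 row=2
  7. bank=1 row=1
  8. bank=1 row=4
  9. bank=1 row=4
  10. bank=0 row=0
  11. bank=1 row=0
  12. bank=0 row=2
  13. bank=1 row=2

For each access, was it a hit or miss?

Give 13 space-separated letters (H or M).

Acc 1: bank1 row3 -> MISS (open row3); precharges=0
Acc 2: bank0 row4 -> MISS (open row4); precharges=0
Acc 3: bank0 row1 -> MISS (open row1); precharges=1
Acc 4: bank0 row1 -> HIT
Acc 5: bank1 row0 -> MISS (open row0); precharges=2
Acc 6: bank1 row2 -> MISS (open row2); precharges=3
Acc 7: bank1 row1 -> MISS (open row1); precharges=4
Acc 8: bank1 row4 -> MISS (open row4); precharges=5
Acc 9: bank1 row4 -> HIT
Acc 10: bank0 row0 -> MISS (open row0); precharges=6
Acc 11: bank1 row0 -> MISS (open row0); precharges=7
Acc 12: bank0 row2 -> MISS (open row2); precharges=8
Acc 13: bank1 row2 -> MISS (open row2); precharges=9

Answer: M M M H M M M M H M M M M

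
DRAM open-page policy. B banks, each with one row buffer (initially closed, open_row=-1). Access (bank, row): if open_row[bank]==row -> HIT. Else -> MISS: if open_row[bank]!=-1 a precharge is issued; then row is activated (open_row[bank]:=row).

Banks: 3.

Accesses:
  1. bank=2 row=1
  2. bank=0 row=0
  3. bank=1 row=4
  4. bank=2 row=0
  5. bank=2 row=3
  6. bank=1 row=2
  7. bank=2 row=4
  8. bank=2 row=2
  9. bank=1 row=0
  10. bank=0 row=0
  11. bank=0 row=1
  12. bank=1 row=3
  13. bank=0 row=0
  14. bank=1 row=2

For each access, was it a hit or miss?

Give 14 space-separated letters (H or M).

Answer: M M M M M M M M M H M M M M

Derivation:
Acc 1: bank2 row1 -> MISS (open row1); precharges=0
Acc 2: bank0 row0 -> MISS (open row0); precharges=0
Acc 3: bank1 row4 -> MISS (open row4); precharges=0
Acc 4: bank2 row0 -> MISS (open row0); precharges=1
Acc 5: bank2 row3 -> MISS (open row3); precharges=2
Acc 6: bank1 row2 -> MISS (open row2); precharges=3
Acc 7: bank2 row4 -> MISS (open row4); precharges=4
Acc 8: bank2 row2 -> MISS (open row2); precharges=5
Acc 9: bank1 row0 -> MISS (open row0); precharges=6
Acc 10: bank0 row0 -> HIT
Acc 11: bank0 row1 -> MISS (open row1); precharges=7
Acc 12: bank1 row3 -> MISS (open row3); precharges=8
Acc 13: bank0 row0 -> MISS (open row0); precharges=9
Acc 14: bank1 row2 -> MISS (open row2); precharges=10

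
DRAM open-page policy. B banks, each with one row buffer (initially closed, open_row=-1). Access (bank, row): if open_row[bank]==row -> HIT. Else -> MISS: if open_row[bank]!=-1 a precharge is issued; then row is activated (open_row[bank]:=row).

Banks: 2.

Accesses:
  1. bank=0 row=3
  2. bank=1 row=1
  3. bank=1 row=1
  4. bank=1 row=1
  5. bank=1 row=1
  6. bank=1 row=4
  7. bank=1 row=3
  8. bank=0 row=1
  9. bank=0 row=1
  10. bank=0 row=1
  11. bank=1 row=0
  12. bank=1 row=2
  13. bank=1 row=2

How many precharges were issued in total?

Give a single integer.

Answer: 5

Derivation:
Acc 1: bank0 row3 -> MISS (open row3); precharges=0
Acc 2: bank1 row1 -> MISS (open row1); precharges=0
Acc 3: bank1 row1 -> HIT
Acc 4: bank1 row1 -> HIT
Acc 5: bank1 row1 -> HIT
Acc 6: bank1 row4 -> MISS (open row4); precharges=1
Acc 7: bank1 row3 -> MISS (open row3); precharges=2
Acc 8: bank0 row1 -> MISS (open row1); precharges=3
Acc 9: bank0 row1 -> HIT
Acc 10: bank0 row1 -> HIT
Acc 11: bank1 row0 -> MISS (open row0); precharges=4
Acc 12: bank1 row2 -> MISS (open row2); precharges=5
Acc 13: bank1 row2 -> HIT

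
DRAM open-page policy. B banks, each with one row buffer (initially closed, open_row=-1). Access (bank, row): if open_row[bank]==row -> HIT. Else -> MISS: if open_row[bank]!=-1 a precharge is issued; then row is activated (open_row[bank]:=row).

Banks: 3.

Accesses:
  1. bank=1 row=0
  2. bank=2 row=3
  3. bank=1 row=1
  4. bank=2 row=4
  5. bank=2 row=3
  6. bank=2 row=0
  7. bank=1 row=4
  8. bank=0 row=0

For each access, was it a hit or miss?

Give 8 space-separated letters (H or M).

Answer: M M M M M M M M

Derivation:
Acc 1: bank1 row0 -> MISS (open row0); precharges=0
Acc 2: bank2 row3 -> MISS (open row3); precharges=0
Acc 3: bank1 row1 -> MISS (open row1); precharges=1
Acc 4: bank2 row4 -> MISS (open row4); precharges=2
Acc 5: bank2 row3 -> MISS (open row3); precharges=3
Acc 6: bank2 row0 -> MISS (open row0); precharges=4
Acc 7: bank1 row4 -> MISS (open row4); precharges=5
Acc 8: bank0 row0 -> MISS (open row0); precharges=5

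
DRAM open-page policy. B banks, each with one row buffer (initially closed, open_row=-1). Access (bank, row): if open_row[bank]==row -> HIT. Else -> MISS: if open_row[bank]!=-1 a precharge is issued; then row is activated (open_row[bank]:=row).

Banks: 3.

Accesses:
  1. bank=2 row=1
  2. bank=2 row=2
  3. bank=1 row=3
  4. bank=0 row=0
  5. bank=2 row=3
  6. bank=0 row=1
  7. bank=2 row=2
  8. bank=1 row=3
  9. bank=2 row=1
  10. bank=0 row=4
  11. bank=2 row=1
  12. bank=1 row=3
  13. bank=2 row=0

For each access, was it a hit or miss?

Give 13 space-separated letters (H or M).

Acc 1: bank2 row1 -> MISS (open row1); precharges=0
Acc 2: bank2 row2 -> MISS (open row2); precharges=1
Acc 3: bank1 row3 -> MISS (open row3); precharges=1
Acc 4: bank0 row0 -> MISS (open row0); precharges=1
Acc 5: bank2 row3 -> MISS (open row3); precharges=2
Acc 6: bank0 row1 -> MISS (open row1); precharges=3
Acc 7: bank2 row2 -> MISS (open row2); precharges=4
Acc 8: bank1 row3 -> HIT
Acc 9: bank2 row1 -> MISS (open row1); precharges=5
Acc 10: bank0 row4 -> MISS (open row4); precharges=6
Acc 11: bank2 row1 -> HIT
Acc 12: bank1 row3 -> HIT
Acc 13: bank2 row0 -> MISS (open row0); precharges=7

Answer: M M M M M M M H M M H H M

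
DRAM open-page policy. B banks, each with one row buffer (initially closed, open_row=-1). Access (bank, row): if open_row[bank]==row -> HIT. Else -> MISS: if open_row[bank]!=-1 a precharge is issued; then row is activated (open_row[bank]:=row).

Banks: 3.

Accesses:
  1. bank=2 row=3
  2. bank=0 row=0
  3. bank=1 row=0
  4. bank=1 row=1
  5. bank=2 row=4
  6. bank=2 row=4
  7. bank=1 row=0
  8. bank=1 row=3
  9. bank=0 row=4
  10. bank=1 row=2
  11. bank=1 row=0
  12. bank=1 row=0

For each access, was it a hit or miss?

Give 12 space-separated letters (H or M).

Acc 1: bank2 row3 -> MISS (open row3); precharges=0
Acc 2: bank0 row0 -> MISS (open row0); precharges=0
Acc 3: bank1 row0 -> MISS (open row0); precharges=0
Acc 4: bank1 row1 -> MISS (open row1); precharges=1
Acc 5: bank2 row4 -> MISS (open row4); precharges=2
Acc 6: bank2 row4 -> HIT
Acc 7: bank1 row0 -> MISS (open row0); precharges=3
Acc 8: bank1 row3 -> MISS (open row3); precharges=4
Acc 9: bank0 row4 -> MISS (open row4); precharges=5
Acc 10: bank1 row2 -> MISS (open row2); precharges=6
Acc 11: bank1 row0 -> MISS (open row0); precharges=7
Acc 12: bank1 row0 -> HIT

Answer: M M M M M H M M M M M H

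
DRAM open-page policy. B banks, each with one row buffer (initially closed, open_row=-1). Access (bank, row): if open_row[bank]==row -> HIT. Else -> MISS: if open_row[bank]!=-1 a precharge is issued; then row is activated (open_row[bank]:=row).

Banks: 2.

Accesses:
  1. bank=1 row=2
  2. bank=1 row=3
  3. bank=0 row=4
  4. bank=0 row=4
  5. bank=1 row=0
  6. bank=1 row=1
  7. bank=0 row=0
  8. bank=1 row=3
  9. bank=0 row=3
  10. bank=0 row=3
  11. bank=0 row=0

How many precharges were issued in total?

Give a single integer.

Answer: 7

Derivation:
Acc 1: bank1 row2 -> MISS (open row2); precharges=0
Acc 2: bank1 row3 -> MISS (open row3); precharges=1
Acc 3: bank0 row4 -> MISS (open row4); precharges=1
Acc 4: bank0 row4 -> HIT
Acc 5: bank1 row0 -> MISS (open row0); precharges=2
Acc 6: bank1 row1 -> MISS (open row1); precharges=3
Acc 7: bank0 row0 -> MISS (open row0); precharges=4
Acc 8: bank1 row3 -> MISS (open row3); precharges=5
Acc 9: bank0 row3 -> MISS (open row3); precharges=6
Acc 10: bank0 row3 -> HIT
Acc 11: bank0 row0 -> MISS (open row0); precharges=7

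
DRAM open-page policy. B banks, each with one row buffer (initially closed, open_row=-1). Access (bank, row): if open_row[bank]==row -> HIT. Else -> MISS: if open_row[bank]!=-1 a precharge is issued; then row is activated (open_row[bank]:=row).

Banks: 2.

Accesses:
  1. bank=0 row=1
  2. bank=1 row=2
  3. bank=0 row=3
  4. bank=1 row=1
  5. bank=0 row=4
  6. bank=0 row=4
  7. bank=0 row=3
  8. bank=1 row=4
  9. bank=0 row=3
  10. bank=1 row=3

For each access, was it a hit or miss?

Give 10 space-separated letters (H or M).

Answer: M M M M M H M M H M

Derivation:
Acc 1: bank0 row1 -> MISS (open row1); precharges=0
Acc 2: bank1 row2 -> MISS (open row2); precharges=0
Acc 3: bank0 row3 -> MISS (open row3); precharges=1
Acc 4: bank1 row1 -> MISS (open row1); precharges=2
Acc 5: bank0 row4 -> MISS (open row4); precharges=3
Acc 6: bank0 row4 -> HIT
Acc 7: bank0 row3 -> MISS (open row3); precharges=4
Acc 8: bank1 row4 -> MISS (open row4); precharges=5
Acc 9: bank0 row3 -> HIT
Acc 10: bank1 row3 -> MISS (open row3); precharges=6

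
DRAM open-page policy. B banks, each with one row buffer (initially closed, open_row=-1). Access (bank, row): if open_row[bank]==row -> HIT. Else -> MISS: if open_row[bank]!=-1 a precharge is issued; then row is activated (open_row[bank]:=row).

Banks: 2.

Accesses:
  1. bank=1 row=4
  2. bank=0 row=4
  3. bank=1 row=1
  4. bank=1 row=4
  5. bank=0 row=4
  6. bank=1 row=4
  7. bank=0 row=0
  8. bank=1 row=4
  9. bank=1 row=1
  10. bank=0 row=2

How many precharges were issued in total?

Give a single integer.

Acc 1: bank1 row4 -> MISS (open row4); precharges=0
Acc 2: bank0 row4 -> MISS (open row4); precharges=0
Acc 3: bank1 row1 -> MISS (open row1); precharges=1
Acc 4: bank1 row4 -> MISS (open row4); precharges=2
Acc 5: bank0 row4 -> HIT
Acc 6: bank1 row4 -> HIT
Acc 7: bank0 row0 -> MISS (open row0); precharges=3
Acc 8: bank1 row4 -> HIT
Acc 9: bank1 row1 -> MISS (open row1); precharges=4
Acc 10: bank0 row2 -> MISS (open row2); precharges=5

Answer: 5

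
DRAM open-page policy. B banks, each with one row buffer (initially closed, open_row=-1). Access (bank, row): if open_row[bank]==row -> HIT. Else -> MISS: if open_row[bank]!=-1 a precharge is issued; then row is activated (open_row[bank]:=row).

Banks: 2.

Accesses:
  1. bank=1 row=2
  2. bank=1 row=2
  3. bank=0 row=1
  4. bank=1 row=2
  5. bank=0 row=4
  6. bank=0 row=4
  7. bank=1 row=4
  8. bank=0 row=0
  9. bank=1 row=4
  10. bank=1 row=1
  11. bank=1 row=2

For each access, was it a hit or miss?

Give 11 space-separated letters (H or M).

Answer: M H M H M H M M H M M

Derivation:
Acc 1: bank1 row2 -> MISS (open row2); precharges=0
Acc 2: bank1 row2 -> HIT
Acc 3: bank0 row1 -> MISS (open row1); precharges=0
Acc 4: bank1 row2 -> HIT
Acc 5: bank0 row4 -> MISS (open row4); precharges=1
Acc 6: bank0 row4 -> HIT
Acc 7: bank1 row4 -> MISS (open row4); precharges=2
Acc 8: bank0 row0 -> MISS (open row0); precharges=3
Acc 9: bank1 row4 -> HIT
Acc 10: bank1 row1 -> MISS (open row1); precharges=4
Acc 11: bank1 row2 -> MISS (open row2); precharges=5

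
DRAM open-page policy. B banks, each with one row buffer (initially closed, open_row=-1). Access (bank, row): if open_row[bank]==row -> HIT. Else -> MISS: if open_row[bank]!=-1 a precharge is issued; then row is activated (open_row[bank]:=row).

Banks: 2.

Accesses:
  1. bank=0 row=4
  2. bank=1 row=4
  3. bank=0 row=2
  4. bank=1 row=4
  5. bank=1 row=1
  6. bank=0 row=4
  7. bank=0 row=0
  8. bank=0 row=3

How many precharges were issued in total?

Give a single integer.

Answer: 5

Derivation:
Acc 1: bank0 row4 -> MISS (open row4); precharges=0
Acc 2: bank1 row4 -> MISS (open row4); precharges=0
Acc 3: bank0 row2 -> MISS (open row2); precharges=1
Acc 4: bank1 row4 -> HIT
Acc 5: bank1 row1 -> MISS (open row1); precharges=2
Acc 6: bank0 row4 -> MISS (open row4); precharges=3
Acc 7: bank0 row0 -> MISS (open row0); precharges=4
Acc 8: bank0 row3 -> MISS (open row3); precharges=5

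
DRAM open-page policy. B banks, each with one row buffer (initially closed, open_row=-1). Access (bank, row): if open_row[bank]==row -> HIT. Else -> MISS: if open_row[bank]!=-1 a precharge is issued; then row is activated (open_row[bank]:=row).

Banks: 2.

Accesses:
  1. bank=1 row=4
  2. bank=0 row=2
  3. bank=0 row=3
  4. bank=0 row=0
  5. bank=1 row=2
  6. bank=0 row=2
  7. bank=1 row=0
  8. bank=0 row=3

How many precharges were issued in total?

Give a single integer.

Answer: 6

Derivation:
Acc 1: bank1 row4 -> MISS (open row4); precharges=0
Acc 2: bank0 row2 -> MISS (open row2); precharges=0
Acc 3: bank0 row3 -> MISS (open row3); precharges=1
Acc 4: bank0 row0 -> MISS (open row0); precharges=2
Acc 5: bank1 row2 -> MISS (open row2); precharges=3
Acc 6: bank0 row2 -> MISS (open row2); precharges=4
Acc 7: bank1 row0 -> MISS (open row0); precharges=5
Acc 8: bank0 row3 -> MISS (open row3); precharges=6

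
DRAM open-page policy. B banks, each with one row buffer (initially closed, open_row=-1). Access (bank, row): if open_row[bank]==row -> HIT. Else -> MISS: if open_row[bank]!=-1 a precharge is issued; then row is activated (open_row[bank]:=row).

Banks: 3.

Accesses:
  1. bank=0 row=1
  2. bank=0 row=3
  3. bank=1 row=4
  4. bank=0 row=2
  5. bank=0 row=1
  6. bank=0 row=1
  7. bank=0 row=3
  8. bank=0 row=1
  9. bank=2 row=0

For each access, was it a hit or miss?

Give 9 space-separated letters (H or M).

Answer: M M M M M H M M M

Derivation:
Acc 1: bank0 row1 -> MISS (open row1); precharges=0
Acc 2: bank0 row3 -> MISS (open row3); precharges=1
Acc 3: bank1 row4 -> MISS (open row4); precharges=1
Acc 4: bank0 row2 -> MISS (open row2); precharges=2
Acc 5: bank0 row1 -> MISS (open row1); precharges=3
Acc 6: bank0 row1 -> HIT
Acc 7: bank0 row3 -> MISS (open row3); precharges=4
Acc 8: bank0 row1 -> MISS (open row1); precharges=5
Acc 9: bank2 row0 -> MISS (open row0); precharges=5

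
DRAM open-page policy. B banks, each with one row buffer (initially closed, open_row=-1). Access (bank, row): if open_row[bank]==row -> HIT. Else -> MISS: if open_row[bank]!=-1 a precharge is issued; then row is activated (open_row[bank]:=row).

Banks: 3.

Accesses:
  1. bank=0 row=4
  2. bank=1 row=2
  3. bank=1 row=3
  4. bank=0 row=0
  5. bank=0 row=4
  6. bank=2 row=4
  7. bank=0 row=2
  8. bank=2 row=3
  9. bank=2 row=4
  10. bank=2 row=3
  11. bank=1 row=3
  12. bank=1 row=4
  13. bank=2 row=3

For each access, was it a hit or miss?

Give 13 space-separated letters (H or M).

Acc 1: bank0 row4 -> MISS (open row4); precharges=0
Acc 2: bank1 row2 -> MISS (open row2); precharges=0
Acc 3: bank1 row3 -> MISS (open row3); precharges=1
Acc 4: bank0 row0 -> MISS (open row0); precharges=2
Acc 5: bank0 row4 -> MISS (open row4); precharges=3
Acc 6: bank2 row4 -> MISS (open row4); precharges=3
Acc 7: bank0 row2 -> MISS (open row2); precharges=4
Acc 8: bank2 row3 -> MISS (open row3); precharges=5
Acc 9: bank2 row4 -> MISS (open row4); precharges=6
Acc 10: bank2 row3 -> MISS (open row3); precharges=7
Acc 11: bank1 row3 -> HIT
Acc 12: bank1 row4 -> MISS (open row4); precharges=8
Acc 13: bank2 row3 -> HIT

Answer: M M M M M M M M M M H M H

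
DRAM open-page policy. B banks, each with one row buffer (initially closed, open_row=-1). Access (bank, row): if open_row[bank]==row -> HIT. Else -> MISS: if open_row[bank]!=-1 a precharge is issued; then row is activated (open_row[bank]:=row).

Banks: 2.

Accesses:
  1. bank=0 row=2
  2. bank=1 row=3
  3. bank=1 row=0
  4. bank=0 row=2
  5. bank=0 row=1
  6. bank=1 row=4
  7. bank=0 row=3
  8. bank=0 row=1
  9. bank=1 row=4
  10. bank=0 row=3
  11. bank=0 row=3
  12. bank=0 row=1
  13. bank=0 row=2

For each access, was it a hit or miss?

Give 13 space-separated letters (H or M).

Answer: M M M H M M M M H M H M M

Derivation:
Acc 1: bank0 row2 -> MISS (open row2); precharges=0
Acc 2: bank1 row3 -> MISS (open row3); precharges=0
Acc 3: bank1 row0 -> MISS (open row0); precharges=1
Acc 4: bank0 row2 -> HIT
Acc 5: bank0 row1 -> MISS (open row1); precharges=2
Acc 6: bank1 row4 -> MISS (open row4); precharges=3
Acc 7: bank0 row3 -> MISS (open row3); precharges=4
Acc 8: bank0 row1 -> MISS (open row1); precharges=5
Acc 9: bank1 row4 -> HIT
Acc 10: bank0 row3 -> MISS (open row3); precharges=6
Acc 11: bank0 row3 -> HIT
Acc 12: bank0 row1 -> MISS (open row1); precharges=7
Acc 13: bank0 row2 -> MISS (open row2); precharges=8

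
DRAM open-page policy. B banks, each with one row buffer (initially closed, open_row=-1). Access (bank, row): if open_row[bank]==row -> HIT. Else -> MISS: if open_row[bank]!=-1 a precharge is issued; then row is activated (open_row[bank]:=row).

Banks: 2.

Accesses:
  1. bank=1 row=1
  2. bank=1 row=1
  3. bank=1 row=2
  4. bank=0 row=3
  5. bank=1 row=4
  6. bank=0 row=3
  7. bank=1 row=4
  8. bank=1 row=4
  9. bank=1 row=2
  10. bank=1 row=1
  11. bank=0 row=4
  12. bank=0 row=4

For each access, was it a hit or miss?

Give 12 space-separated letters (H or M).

Answer: M H M M M H H H M M M H

Derivation:
Acc 1: bank1 row1 -> MISS (open row1); precharges=0
Acc 2: bank1 row1 -> HIT
Acc 3: bank1 row2 -> MISS (open row2); precharges=1
Acc 4: bank0 row3 -> MISS (open row3); precharges=1
Acc 5: bank1 row4 -> MISS (open row4); precharges=2
Acc 6: bank0 row3 -> HIT
Acc 7: bank1 row4 -> HIT
Acc 8: bank1 row4 -> HIT
Acc 9: bank1 row2 -> MISS (open row2); precharges=3
Acc 10: bank1 row1 -> MISS (open row1); precharges=4
Acc 11: bank0 row4 -> MISS (open row4); precharges=5
Acc 12: bank0 row4 -> HIT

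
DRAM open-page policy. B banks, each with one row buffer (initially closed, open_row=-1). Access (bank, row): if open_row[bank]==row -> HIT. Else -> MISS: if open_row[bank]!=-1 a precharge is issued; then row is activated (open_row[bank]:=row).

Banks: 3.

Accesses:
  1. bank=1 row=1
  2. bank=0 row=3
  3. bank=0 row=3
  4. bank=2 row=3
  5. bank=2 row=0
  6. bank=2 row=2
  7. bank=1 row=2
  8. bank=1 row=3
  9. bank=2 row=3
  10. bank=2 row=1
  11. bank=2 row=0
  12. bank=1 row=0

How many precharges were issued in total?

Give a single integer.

Answer: 8

Derivation:
Acc 1: bank1 row1 -> MISS (open row1); precharges=0
Acc 2: bank0 row3 -> MISS (open row3); precharges=0
Acc 3: bank0 row3 -> HIT
Acc 4: bank2 row3 -> MISS (open row3); precharges=0
Acc 5: bank2 row0 -> MISS (open row0); precharges=1
Acc 6: bank2 row2 -> MISS (open row2); precharges=2
Acc 7: bank1 row2 -> MISS (open row2); precharges=3
Acc 8: bank1 row3 -> MISS (open row3); precharges=4
Acc 9: bank2 row3 -> MISS (open row3); precharges=5
Acc 10: bank2 row1 -> MISS (open row1); precharges=6
Acc 11: bank2 row0 -> MISS (open row0); precharges=7
Acc 12: bank1 row0 -> MISS (open row0); precharges=8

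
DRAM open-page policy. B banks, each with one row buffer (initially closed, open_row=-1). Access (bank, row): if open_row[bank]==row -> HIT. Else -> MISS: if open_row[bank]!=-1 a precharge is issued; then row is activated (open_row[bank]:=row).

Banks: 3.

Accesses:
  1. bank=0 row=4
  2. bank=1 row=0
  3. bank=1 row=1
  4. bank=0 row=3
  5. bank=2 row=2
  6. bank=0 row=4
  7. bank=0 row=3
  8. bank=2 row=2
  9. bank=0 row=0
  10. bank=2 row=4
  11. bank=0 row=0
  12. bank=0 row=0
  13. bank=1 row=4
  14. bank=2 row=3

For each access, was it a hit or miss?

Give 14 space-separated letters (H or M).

Answer: M M M M M M M H M M H H M M

Derivation:
Acc 1: bank0 row4 -> MISS (open row4); precharges=0
Acc 2: bank1 row0 -> MISS (open row0); precharges=0
Acc 3: bank1 row1 -> MISS (open row1); precharges=1
Acc 4: bank0 row3 -> MISS (open row3); precharges=2
Acc 5: bank2 row2 -> MISS (open row2); precharges=2
Acc 6: bank0 row4 -> MISS (open row4); precharges=3
Acc 7: bank0 row3 -> MISS (open row3); precharges=4
Acc 8: bank2 row2 -> HIT
Acc 9: bank0 row0 -> MISS (open row0); precharges=5
Acc 10: bank2 row4 -> MISS (open row4); precharges=6
Acc 11: bank0 row0 -> HIT
Acc 12: bank0 row0 -> HIT
Acc 13: bank1 row4 -> MISS (open row4); precharges=7
Acc 14: bank2 row3 -> MISS (open row3); precharges=8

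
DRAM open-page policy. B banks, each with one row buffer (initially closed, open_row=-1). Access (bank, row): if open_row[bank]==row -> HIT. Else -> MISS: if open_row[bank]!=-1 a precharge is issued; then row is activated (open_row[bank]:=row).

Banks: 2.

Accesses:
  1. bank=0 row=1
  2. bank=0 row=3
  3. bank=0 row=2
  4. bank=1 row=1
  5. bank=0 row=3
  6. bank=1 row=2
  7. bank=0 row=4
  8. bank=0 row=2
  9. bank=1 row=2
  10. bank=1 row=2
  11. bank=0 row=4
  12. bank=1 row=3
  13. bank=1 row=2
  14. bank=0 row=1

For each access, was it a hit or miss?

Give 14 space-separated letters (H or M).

Answer: M M M M M M M M H H M M M M

Derivation:
Acc 1: bank0 row1 -> MISS (open row1); precharges=0
Acc 2: bank0 row3 -> MISS (open row3); precharges=1
Acc 3: bank0 row2 -> MISS (open row2); precharges=2
Acc 4: bank1 row1 -> MISS (open row1); precharges=2
Acc 5: bank0 row3 -> MISS (open row3); precharges=3
Acc 6: bank1 row2 -> MISS (open row2); precharges=4
Acc 7: bank0 row4 -> MISS (open row4); precharges=5
Acc 8: bank0 row2 -> MISS (open row2); precharges=6
Acc 9: bank1 row2 -> HIT
Acc 10: bank1 row2 -> HIT
Acc 11: bank0 row4 -> MISS (open row4); precharges=7
Acc 12: bank1 row3 -> MISS (open row3); precharges=8
Acc 13: bank1 row2 -> MISS (open row2); precharges=9
Acc 14: bank0 row1 -> MISS (open row1); precharges=10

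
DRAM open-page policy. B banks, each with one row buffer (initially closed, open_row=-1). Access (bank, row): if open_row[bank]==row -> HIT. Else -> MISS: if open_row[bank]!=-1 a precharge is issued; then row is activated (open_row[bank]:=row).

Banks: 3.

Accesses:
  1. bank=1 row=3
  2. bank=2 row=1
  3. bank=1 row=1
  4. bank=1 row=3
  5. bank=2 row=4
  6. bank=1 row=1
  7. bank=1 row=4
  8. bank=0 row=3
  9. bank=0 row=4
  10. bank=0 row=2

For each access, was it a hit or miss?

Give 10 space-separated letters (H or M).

Answer: M M M M M M M M M M

Derivation:
Acc 1: bank1 row3 -> MISS (open row3); precharges=0
Acc 2: bank2 row1 -> MISS (open row1); precharges=0
Acc 3: bank1 row1 -> MISS (open row1); precharges=1
Acc 4: bank1 row3 -> MISS (open row3); precharges=2
Acc 5: bank2 row4 -> MISS (open row4); precharges=3
Acc 6: bank1 row1 -> MISS (open row1); precharges=4
Acc 7: bank1 row4 -> MISS (open row4); precharges=5
Acc 8: bank0 row3 -> MISS (open row3); precharges=5
Acc 9: bank0 row4 -> MISS (open row4); precharges=6
Acc 10: bank0 row2 -> MISS (open row2); precharges=7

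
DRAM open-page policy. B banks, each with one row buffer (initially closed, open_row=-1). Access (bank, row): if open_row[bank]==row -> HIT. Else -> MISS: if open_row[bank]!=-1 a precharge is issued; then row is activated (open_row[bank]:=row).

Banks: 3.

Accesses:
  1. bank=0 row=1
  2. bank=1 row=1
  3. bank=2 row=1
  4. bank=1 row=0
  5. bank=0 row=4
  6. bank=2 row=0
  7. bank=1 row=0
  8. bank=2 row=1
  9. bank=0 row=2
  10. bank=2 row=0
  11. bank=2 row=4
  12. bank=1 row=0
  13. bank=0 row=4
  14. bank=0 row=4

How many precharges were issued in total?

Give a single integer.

Answer: 8

Derivation:
Acc 1: bank0 row1 -> MISS (open row1); precharges=0
Acc 2: bank1 row1 -> MISS (open row1); precharges=0
Acc 3: bank2 row1 -> MISS (open row1); precharges=0
Acc 4: bank1 row0 -> MISS (open row0); precharges=1
Acc 5: bank0 row4 -> MISS (open row4); precharges=2
Acc 6: bank2 row0 -> MISS (open row0); precharges=3
Acc 7: bank1 row0 -> HIT
Acc 8: bank2 row1 -> MISS (open row1); precharges=4
Acc 9: bank0 row2 -> MISS (open row2); precharges=5
Acc 10: bank2 row0 -> MISS (open row0); precharges=6
Acc 11: bank2 row4 -> MISS (open row4); precharges=7
Acc 12: bank1 row0 -> HIT
Acc 13: bank0 row4 -> MISS (open row4); precharges=8
Acc 14: bank0 row4 -> HIT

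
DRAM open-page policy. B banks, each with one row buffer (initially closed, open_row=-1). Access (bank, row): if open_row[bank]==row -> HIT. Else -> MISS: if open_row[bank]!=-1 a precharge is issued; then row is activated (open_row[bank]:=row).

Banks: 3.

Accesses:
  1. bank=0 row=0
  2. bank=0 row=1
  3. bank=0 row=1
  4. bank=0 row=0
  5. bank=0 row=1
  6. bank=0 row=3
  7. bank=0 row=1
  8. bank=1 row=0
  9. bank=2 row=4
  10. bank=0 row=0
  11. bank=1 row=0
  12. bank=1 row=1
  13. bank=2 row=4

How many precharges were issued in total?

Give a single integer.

Acc 1: bank0 row0 -> MISS (open row0); precharges=0
Acc 2: bank0 row1 -> MISS (open row1); precharges=1
Acc 3: bank0 row1 -> HIT
Acc 4: bank0 row0 -> MISS (open row0); precharges=2
Acc 5: bank0 row1 -> MISS (open row1); precharges=3
Acc 6: bank0 row3 -> MISS (open row3); precharges=4
Acc 7: bank0 row1 -> MISS (open row1); precharges=5
Acc 8: bank1 row0 -> MISS (open row0); precharges=5
Acc 9: bank2 row4 -> MISS (open row4); precharges=5
Acc 10: bank0 row0 -> MISS (open row0); precharges=6
Acc 11: bank1 row0 -> HIT
Acc 12: bank1 row1 -> MISS (open row1); precharges=7
Acc 13: bank2 row4 -> HIT

Answer: 7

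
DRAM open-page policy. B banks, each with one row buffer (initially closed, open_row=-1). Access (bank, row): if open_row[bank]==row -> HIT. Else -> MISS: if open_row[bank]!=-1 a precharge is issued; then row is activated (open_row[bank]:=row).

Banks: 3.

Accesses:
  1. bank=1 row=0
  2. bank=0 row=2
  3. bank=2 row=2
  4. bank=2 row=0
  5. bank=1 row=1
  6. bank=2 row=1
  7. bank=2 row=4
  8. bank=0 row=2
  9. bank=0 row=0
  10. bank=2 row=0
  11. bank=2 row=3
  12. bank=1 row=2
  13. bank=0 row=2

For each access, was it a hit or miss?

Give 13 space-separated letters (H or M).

Acc 1: bank1 row0 -> MISS (open row0); precharges=0
Acc 2: bank0 row2 -> MISS (open row2); precharges=0
Acc 3: bank2 row2 -> MISS (open row2); precharges=0
Acc 4: bank2 row0 -> MISS (open row0); precharges=1
Acc 5: bank1 row1 -> MISS (open row1); precharges=2
Acc 6: bank2 row1 -> MISS (open row1); precharges=3
Acc 7: bank2 row4 -> MISS (open row4); precharges=4
Acc 8: bank0 row2 -> HIT
Acc 9: bank0 row0 -> MISS (open row0); precharges=5
Acc 10: bank2 row0 -> MISS (open row0); precharges=6
Acc 11: bank2 row3 -> MISS (open row3); precharges=7
Acc 12: bank1 row2 -> MISS (open row2); precharges=8
Acc 13: bank0 row2 -> MISS (open row2); precharges=9

Answer: M M M M M M M H M M M M M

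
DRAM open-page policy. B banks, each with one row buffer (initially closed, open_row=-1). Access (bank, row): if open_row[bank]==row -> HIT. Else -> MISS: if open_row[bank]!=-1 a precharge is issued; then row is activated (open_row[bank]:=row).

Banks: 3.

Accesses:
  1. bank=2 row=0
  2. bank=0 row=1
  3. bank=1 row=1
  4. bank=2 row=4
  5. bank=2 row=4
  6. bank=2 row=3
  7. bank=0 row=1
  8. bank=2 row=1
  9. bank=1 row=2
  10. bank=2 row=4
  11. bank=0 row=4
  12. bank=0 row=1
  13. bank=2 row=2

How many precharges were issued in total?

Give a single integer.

Answer: 8

Derivation:
Acc 1: bank2 row0 -> MISS (open row0); precharges=0
Acc 2: bank0 row1 -> MISS (open row1); precharges=0
Acc 3: bank1 row1 -> MISS (open row1); precharges=0
Acc 4: bank2 row4 -> MISS (open row4); precharges=1
Acc 5: bank2 row4 -> HIT
Acc 6: bank2 row3 -> MISS (open row3); precharges=2
Acc 7: bank0 row1 -> HIT
Acc 8: bank2 row1 -> MISS (open row1); precharges=3
Acc 9: bank1 row2 -> MISS (open row2); precharges=4
Acc 10: bank2 row4 -> MISS (open row4); precharges=5
Acc 11: bank0 row4 -> MISS (open row4); precharges=6
Acc 12: bank0 row1 -> MISS (open row1); precharges=7
Acc 13: bank2 row2 -> MISS (open row2); precharges=8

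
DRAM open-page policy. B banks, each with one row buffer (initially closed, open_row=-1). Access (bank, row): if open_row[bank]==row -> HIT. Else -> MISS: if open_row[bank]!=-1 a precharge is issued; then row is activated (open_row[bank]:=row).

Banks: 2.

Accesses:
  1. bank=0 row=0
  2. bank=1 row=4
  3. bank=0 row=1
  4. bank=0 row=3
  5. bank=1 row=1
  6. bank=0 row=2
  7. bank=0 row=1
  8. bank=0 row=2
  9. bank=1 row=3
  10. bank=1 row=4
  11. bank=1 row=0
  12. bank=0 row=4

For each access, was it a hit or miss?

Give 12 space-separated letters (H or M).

Answer: M M M M M M M M M M M M

Derivation:
Acc 1: bank0 row0 -> MISS (open row0); precharges=0
Acc 2: bank1 row4 -> MISS (open row4); precharges=0
Acc 3: bank0 row1 -> MISS (open row1); precharges=1
Acc 4: bank0 row3 -> MISS (open row3); precharges=2
Acc 5: bank1 row1 -> MISS (open row1); precharges=3
Acc 6: bank0 row2 -> MISS (open row2); precharges=4
Acc 7: bank0 row1 -> MISS (open row1); precharges=5
Acc 8: bank0 row2 -> MISS (open row2); precharges=6
Acc 9: bank1 row3 -> MISS (open row3); precharges=7
Acc 10: bank1 row4 -> MISS (open row4); precharges=8
Acc 11: bank1 row0 -> MISS (open row0); precharges=9
Acc 12: bank0 row4 -> MISS (open row4); precharges=10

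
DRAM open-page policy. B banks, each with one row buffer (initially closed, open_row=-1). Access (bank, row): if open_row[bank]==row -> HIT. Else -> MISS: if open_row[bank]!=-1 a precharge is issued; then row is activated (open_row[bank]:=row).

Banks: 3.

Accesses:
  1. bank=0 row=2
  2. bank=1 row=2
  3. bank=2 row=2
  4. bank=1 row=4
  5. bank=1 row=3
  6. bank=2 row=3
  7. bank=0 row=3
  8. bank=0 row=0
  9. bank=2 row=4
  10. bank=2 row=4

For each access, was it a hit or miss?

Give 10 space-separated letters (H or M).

Acc 1: bank0 row2 -> MISS (open row2); precharges=0
Acc 2: bank1 row2 -> MISS (open row2); precharges=0
Acc 3: bank2 row2 -> MISS (open row2); precharges=0
Acc 4: bank1 row4 -> MISS (open row4); precharges=1
Acc 5: bank1 row3 -> MISS (open row3); precharges=2
Acc 6: bank2 row3 -> MISS (open row3); precharges=3
Acc 7: bank0 row3 -> MISS (open row3); precharges=4
Acc 8: bank0 row0 -> MISS (open row0); precharges=5
Acc 9: bank2 row4 -> MISS (open row4); precharges=6
Acc 10: bank2 row4 -> HIT

Answer: M M M M M M M M M H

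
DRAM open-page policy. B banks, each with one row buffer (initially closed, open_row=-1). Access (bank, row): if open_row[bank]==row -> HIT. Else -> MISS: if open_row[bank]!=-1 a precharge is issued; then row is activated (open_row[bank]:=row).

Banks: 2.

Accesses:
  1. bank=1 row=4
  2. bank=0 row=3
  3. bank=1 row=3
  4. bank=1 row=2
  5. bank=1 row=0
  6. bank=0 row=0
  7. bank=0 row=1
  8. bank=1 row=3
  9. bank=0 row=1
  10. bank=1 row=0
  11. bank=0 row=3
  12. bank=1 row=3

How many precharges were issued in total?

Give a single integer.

Acc 1: bank1 row4 -> MISS (open row4); precharges=0
Acc 2: bank0 row3 -> MISS (open row3); precharges=0
Acc 3: bank1 row3 -> MISS (open row3); precharges=1
Acc 4: bank1 row2 -> MISS (open row2); precharges=2
Acc 5: bank1 row0 -> MISS (open row0); precharges=3
Acc 6: bank0 row0 -> MISS (open row0); precharges=4
Acc 7: bank0 row1 -> MISS (open row1); precharges=5
Acc 8: bank1 row3 -> MISS (open row3); precharges=6
Acc 9: bank0 row1 -> HIT
Acc 10: bank1 row0 -> MISS (open row0); precharges=7
Acc 11: bank0 row3 -> MISS (open row3); precharges=8
Acc 12: bank1 row3 -> MISS (open row3); precharges=9

Answer: 9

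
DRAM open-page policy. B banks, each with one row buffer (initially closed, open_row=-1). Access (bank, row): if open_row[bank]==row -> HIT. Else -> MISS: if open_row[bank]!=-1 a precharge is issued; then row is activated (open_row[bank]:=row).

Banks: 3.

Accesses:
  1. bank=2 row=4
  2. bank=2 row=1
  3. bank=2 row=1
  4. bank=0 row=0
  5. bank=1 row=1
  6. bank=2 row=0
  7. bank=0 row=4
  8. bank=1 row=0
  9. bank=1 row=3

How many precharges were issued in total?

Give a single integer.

Acc 1: bank2 row4 -> MISS (open row4); precharges=0
Acc 2: bank2 row1 -> MISS (open row1); precharges=1
Acc 3: bank2 row1 -> HIT
Acc 4: bank0 row0 -> MISS (open row0); precharges=1
Acc 5: bank1 row1 -> MISS (open row1); precharges=1
Acc 6: bank2 row0 -> MISS (open row0); precharges=2
Acc 7: bank0 row4 -> MISS (open row4); precharges=3
Acc 8: bank1 row0 -> MISS (open row0); precharges=4
Acc 9: bank1 row3 -> MISS (open row3); precharges=5

Answer: 5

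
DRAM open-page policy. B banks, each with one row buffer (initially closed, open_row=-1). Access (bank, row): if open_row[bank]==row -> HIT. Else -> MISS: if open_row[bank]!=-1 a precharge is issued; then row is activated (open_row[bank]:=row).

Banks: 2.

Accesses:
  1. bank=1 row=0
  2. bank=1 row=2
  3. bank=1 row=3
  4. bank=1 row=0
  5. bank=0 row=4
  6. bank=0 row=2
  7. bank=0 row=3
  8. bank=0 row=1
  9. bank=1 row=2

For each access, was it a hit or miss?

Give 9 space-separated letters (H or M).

Answer: M M M M M M M M M

Derivation:
Acc 1: bank1 row0 -> MISS (open row0); precharges=0
Acc 2: bank1 row2 -> MISS (open row2); precharges=1
Acc 3: bank1 row3 -> MISS (open row3); precharges=2
Acc 4: bank1 row0 -> MISS (open row0); precharges=3
Acc 5: bank0 row4 -> MISS (open row4); precharges=3
Acc 6: bank0 row2 -> MISS (open row2); precharges=4
Acc 7: bank0 row3 -> MISS (open row3); precharges=5
Acc 8: bank0 row1 -> MISS (open row1); precharges=6
Acc 9: bank1 row2 -> MISS (open row2); precharges=7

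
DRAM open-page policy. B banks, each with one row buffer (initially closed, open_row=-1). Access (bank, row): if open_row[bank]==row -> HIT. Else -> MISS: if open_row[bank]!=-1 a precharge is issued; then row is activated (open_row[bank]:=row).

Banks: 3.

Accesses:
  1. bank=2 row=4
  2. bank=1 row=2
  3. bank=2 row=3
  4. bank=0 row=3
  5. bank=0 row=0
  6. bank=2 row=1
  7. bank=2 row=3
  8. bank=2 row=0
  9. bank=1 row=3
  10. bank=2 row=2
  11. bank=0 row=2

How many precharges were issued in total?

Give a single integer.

Answer: 8

Derivation:
Acc 1: bank2 row4 -> MISS (open row4); precharges=0
Acc 2: bank1 row2 -> MISS (open row2); precharges=0
Acc 3: bank2 row3 -> MISS (open row3); precharges=1
Acc 4: bank0 row3 -> MISS (open row3); precharges=1
Acc 5: bank0 row0 -> MISS (open row0); precharges=2
Acc 6: bank2 row1 -> MISS (open row1); precharges=3
Acc 7: bank2 row3 -> MISS (open row3); precharges=4
Acc 8: bank2 row0 -> MISS (open row0); precharges=5
Acc 9: bank1 row3 -> MISS (open row3); precharges=6
Acc 10: bank2 row2 -> MISS (open row2); precharges=7
Acc 11: bank0 row2 -> MISS (open row2); precharges=8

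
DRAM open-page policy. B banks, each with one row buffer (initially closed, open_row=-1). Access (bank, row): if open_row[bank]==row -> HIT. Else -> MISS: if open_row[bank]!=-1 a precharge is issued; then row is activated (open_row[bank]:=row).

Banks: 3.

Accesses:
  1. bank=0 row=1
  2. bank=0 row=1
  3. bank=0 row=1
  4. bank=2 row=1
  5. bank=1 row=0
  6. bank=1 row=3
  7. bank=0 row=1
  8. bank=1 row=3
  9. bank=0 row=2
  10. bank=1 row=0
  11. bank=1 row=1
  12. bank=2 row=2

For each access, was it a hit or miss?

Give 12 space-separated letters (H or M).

Answer: M H H M M M H H M M M M

Derivation:
Acc 1: bank0 row1 -> MISS (open row1); precharges=0
Acc 2: bank0 row1 -> HIT
Acc 3: bank0 row1 -> HIT
Acc 4: bank2 row1 -> MISS (open row1); precharges=0
Acc 5: bank1 row0 -> MISS (open row0); precharges=0
Acc 6: bank1 row3 -> MISS (open row3); precharges=1
Acc 7: bank0 row1 -> HIT
Acc 8: bank1 row3 -> HIT
Acc 9: bank0 row2 -> MISS (open row2); precharges=2
Acc 10: bank1 row0 -> MISS (open row0); precharges=3
Acc 11: bank1 row1 -> MISS (open row1); precharges=4
Acc 12: bank2 row2 -> MISS (open row2); precharges=5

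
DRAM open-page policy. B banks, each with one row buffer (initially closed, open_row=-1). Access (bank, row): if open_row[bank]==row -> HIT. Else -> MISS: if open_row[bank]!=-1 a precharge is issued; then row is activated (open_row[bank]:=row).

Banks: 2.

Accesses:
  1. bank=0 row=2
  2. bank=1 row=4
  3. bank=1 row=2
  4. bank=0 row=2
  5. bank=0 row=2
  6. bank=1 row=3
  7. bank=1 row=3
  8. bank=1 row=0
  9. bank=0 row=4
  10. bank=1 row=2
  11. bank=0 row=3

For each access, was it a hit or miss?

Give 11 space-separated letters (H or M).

Answer: M M M H H M H M M M M

Derivation:
Acc 1: bank0 row2 -> MISS (open row2); precharges=0
Acc 2: bank1 row4 -> MISS (open row4); precharges=0
Acc 3: bank1 row2 -> MISS (open row2); precharges=1
Acc 4: bank0 row2 -> HIT
Acc 5: bank0 row2 -> HIT
Acc 6: bank1 row3 -> MISS (open row3); precharges=2
Acc 7: bank1 row3 -> HIT
Acc 8: bank1 row0 -> MISS (open row0); precharges=3
Acc 9: bank0 row4 -> MISS (open row4); precharges=4
Acc 10: bank1 row2 -> MISS (open row2); precharges=5
Acc 11: bank0 row3 -> MISS (open row3); precharges=6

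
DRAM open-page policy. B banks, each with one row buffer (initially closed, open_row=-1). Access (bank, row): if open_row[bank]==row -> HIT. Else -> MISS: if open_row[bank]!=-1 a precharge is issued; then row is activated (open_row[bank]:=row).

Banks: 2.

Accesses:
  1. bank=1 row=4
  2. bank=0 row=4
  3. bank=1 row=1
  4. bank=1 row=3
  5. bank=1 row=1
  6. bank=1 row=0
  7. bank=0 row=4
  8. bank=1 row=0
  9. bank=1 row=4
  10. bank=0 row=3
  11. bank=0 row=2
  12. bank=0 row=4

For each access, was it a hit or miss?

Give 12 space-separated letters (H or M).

Answer: M M M M M M H H M M M M

Derivation:
Acc 1: bank1 row4 -> MISS (open row4); precharges=0
Acc 2: bank0 row4 -> MISS (open row4); precharges=0
Acc 3: bank1 row1 -> MISS (open row1); precharges=1
Acc 4: bank1 row3 -> MISS (open row3); precharges=2
Acc 5: bank1 row1 -> MISS (open row1); precharges=3
Acc 6: bank1 row0 -> MISS (open row0); precharges=4
Acc 7: bank0 row4 -> HIT
Acc 8: bank1 row0 -> HIT
Acc 9: bank1 row4 -> MISS (open row4); precharges=5
Acc 10: bank0 row3 -> MISS (open row3); precharges=6
Acc 11: bank0 row2 -> MISS (open row2); precharges=7
Acc 12: bank0 row4 -> MISS (open row4); precharges=8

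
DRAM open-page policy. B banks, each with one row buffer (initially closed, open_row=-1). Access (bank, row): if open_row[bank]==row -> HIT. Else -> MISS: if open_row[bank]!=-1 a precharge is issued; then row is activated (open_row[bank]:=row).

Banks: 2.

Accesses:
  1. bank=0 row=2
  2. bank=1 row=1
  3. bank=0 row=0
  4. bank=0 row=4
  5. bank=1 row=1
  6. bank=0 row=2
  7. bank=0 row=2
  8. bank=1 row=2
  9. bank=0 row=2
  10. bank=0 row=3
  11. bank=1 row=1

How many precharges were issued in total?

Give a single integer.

Answer: 6

Derivation:
Acc 1: bank0 row2 -> MISS (open row2); precharges=0
Acc 2: bank1 row1 -> MISS (open row1); precharges=0
Acc 3: bank0 row0 -> MISS (open row0); precharges=1
Acc 4: bank0 row4 -> MISS (open row4); precharges=2
Acc 5: bank1 row1 -> HIT
Acc 6: bank0 row2 -> MISS (open row2); precharges=3
Acc 7: bank0 row2 -> HIT
Acc 8: bank1 row2 -> MISS (open row2); precharges=4
Acc 9: bank0 row2 -> HIT
Acc 10: bank0 row3 -> MISS (open row3); precharges=5
Acc 11: bank1 row1 -> MISS (open row1); precharges=6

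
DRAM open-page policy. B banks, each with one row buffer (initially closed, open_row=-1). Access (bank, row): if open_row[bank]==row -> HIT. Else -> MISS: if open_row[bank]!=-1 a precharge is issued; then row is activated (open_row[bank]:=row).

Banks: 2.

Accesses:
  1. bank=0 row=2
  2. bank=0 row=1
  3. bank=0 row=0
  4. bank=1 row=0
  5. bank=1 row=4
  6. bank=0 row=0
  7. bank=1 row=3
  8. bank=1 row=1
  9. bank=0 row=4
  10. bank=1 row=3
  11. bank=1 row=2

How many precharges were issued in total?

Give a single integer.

Answer: 8

Derivation:
Acc 1: bank0 row2 -> MISS (open row2); precharges=0
Acc 2: bank0 row1 -> MISS (open row1); precharges=1
Acc 3: bank0 row0 -> MISS (open row0); precharges=2
Acc 4: bank1 row0 -> MISS (open row0); precharges=2
Acc 5: bank1 row4 -> MISS (open row4); precharges=3
Acc 6: bank0 row0 -> HIT
Acc 7: bank1 row3 -> MISS (open row3); precharges=4
Acc 8: bank1 row1 -> MISS (open row1); precharges=5
Acc 9: bank0 row4 -> MISS (open row4); precharges=6
Acc 10: bank1 row3 -> MISS (open row3); precharges=7
Acc 11: bank1 row2 -> MISS (open row2); precharges=8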